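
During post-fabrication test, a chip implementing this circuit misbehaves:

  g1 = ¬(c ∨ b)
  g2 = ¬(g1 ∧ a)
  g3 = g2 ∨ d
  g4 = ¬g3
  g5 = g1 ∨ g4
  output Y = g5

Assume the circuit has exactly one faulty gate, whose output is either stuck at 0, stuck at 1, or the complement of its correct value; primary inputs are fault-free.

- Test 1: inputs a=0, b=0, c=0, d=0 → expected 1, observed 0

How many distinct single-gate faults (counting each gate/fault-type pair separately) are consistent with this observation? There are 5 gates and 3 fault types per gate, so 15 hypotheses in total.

Fault-free: g1=1, g2=1, g3=1, g4=0, g5=1 → 1. Observed 0.
  g1: stuck-at-0, inverted output ✓; others ✗
  g2: none of the 3 fault types match ✗
  g3: none of the 3 fault types match ✗
  g4: none of the 3 fault types match ✗
  g5: stuck-at-0, inverted output ✓; others ✗
Consistent faults: {g1 stuck-at-0, g1 inverted output, g5 stuck-at-0, g5 inverted output} — 4 in all.

4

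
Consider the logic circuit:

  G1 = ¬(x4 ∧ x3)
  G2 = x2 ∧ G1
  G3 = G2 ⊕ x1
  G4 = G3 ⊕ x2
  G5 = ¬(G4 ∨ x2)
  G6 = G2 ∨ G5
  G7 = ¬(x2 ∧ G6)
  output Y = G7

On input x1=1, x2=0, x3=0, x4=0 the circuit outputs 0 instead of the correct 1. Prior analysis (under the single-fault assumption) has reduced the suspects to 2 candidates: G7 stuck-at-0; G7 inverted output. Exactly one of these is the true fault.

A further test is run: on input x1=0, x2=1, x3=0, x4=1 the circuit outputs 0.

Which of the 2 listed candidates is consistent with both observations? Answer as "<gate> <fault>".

G7 stuck-at-0

Evaluate each candidate on input x1=0, x2=1, x3=0, x4=1:
  G7 stuck-at-0: G1=1, G2=1, G3=1, G4=0, G5=0, G6=1, G7=0 [stuck-at-0] → 0 — matches
  G7 inverted output: G1=1, G2=1, G3=1, G4=0, G5=0, G6=1, G7=1 [inverted output] → 1 — eliminated
Only G7 stuck-at-0 reproduces the observed 0.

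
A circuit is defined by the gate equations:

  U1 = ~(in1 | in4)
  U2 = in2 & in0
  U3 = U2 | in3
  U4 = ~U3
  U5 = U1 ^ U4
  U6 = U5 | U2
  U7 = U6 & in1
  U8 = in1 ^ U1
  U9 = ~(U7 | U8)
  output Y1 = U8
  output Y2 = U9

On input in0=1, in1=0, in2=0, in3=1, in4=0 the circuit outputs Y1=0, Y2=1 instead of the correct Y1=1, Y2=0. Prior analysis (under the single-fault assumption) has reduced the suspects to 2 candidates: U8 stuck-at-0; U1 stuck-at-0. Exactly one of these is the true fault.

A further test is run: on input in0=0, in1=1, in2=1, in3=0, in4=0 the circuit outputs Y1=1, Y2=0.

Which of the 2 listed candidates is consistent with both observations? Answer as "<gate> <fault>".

Evaluate each candidate on input in0=0, in1=1, in2=1, in3=0, in4=0:
  U8 stuck-at-0: U1=0, U2=0, U3=0, U4=1, U5=1, U6=1, U7=1, U8=0 [stuck-at-0], U9=0 → Y1=0, Y2=0 — eliminated
  U1 stuck-at-0: U1=0 [stuck-at-0], U2=0, U3=0, U4=1, U5=1, U6=1, U7=1, U8=1, U9=0 → Y1=1, Y2=0 — matches
Only U1 stuck-at-0 reproduces the observed Y1=1, Y2=0.

U1 stuck-at-0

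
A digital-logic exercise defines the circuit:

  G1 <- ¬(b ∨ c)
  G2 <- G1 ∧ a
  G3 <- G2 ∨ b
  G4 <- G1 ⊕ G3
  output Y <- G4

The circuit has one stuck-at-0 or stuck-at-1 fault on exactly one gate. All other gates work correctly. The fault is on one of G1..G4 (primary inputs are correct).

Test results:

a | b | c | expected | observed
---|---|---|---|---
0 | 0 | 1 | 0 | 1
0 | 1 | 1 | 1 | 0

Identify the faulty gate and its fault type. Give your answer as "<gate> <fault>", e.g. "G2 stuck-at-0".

Fault-free values for test 1 (a=0, b=0, c=1): G1=0, G2=0, G3=0, G4=0, giving Y=0. Observed 1.
Test 1: faults giving observed 1 are {G1 stuck-at-1, G2 stuck-at-1, G3 stuck-at-1, G4 stuck-at-1}.
Test 2 (a=0, b=1, c=1): fault-free G1=0, G2=0, G3=1, G4=1 → 1; observed 0. Eliminates G2 stuck-at-1, G3 stuck-at-1, G4 stuck-at-1.
Only G1 stuck-at-1 is consistent with every test.

G1 stuck-at-1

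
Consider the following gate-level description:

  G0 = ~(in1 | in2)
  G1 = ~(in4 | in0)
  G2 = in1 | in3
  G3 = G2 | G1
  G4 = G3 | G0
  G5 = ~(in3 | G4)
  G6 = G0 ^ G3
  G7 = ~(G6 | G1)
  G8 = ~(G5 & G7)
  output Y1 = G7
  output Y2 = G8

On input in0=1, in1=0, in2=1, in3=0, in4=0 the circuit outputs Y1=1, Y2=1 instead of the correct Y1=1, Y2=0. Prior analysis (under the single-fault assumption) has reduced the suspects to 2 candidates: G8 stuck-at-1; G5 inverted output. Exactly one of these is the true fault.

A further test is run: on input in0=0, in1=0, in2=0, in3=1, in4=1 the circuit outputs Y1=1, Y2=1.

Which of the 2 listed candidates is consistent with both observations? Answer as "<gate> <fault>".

Evaluate each candidate on input in0=0, in1=0, in2=0, in3=1, in4=1:
  G8 stuck-at-1: G0=1, G1=0, G2=1, G3=1, G4=1, G5=0, G6=0, G7=1, G8=1 [stuck-at-1] → Y1=1, Y2=1 — matches
  G5 inverted output: G0=1, G1=0, G2=1, G3=1, G4=1, G5=1 [inverted output], G6=0, G7=1, G8=0 → Y1=1, Y2=0 — eliminated
Only G8 stuck-at-1 reproduces the observed Y1=1, Y2=1.

G8 stuck-at-1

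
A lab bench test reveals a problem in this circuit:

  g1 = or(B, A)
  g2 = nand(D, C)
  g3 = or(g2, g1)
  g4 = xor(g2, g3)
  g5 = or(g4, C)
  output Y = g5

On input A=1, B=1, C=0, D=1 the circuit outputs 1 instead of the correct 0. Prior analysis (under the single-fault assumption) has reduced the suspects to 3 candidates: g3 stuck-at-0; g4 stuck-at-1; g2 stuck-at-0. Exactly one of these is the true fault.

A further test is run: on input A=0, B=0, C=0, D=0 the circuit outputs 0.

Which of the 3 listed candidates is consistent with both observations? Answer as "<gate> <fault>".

g2 stuck-at-0

Evaluate each candidate on input A=0, B=0, C=0, D=0:
  g3 stuck-at-0: g1=0, g2=1, g3=0 [stuck-at-0], g4=1, g5=1 → 1 — eliminated
  g4 stuck-at-1: g1=0, g2=1, g3=1, g4=1 [stuck-at-1], g5=1 → 1 — eliminated
  g2 stuck-at-0: g1=0, g2=0 [stuck-at-0], g3=0, g4=0, g5=0 → 0 — matches
Only g2 stuck-at-0 reproduces the observed 0.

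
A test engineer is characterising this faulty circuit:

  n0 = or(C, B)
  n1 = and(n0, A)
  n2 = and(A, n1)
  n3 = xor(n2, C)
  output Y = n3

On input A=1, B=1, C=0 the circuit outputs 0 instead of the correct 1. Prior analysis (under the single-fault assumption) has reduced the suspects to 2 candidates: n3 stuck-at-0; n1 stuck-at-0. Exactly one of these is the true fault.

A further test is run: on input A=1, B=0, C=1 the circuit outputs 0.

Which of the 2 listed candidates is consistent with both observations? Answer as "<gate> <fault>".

Evaluate each candidate on input A=1, B=0, C=1:
  n3 stuck-at-0: n0=1, n1=1, n2=1, n3=0 [stuck-at-0] → 0 — matches
  n1 stuck-at-0: n0=1, n1=0 [stuck-at-0], n2=0, n3=1 → 1 — eliminated
Only n3 stuck-at-0 reproduces the observed 0.

n3 stuck-at-0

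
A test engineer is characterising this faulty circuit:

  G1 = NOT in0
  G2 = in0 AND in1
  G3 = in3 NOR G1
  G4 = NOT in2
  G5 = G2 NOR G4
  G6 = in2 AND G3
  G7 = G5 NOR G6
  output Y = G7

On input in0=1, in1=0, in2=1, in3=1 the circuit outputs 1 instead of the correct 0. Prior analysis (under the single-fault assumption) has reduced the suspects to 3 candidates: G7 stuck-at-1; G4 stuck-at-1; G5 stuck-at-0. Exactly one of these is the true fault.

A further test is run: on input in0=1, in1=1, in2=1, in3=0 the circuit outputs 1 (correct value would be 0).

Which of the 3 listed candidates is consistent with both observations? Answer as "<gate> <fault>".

G7 stuck-at-1

Evaluate each candidate on input in0=1, in1=1, in2=1, in3=0:
  G7 stuck-at-1: G1=0, G2=1, G3=1, G4=0, G5=0, G6=1, G7=1 [stuck-at-1] → 1 — matches
  G4 stuck-at-1: G1=0, G2=1, G3=1, G4=1 [stuck-at-1], G5=0, G6=1, G7=0 → 0 — eliminated
  G5 stuck-at-0: G1=0, G2=1, G3=1, G4=0, G5=0 [stuck-at-0], G6=1, G7=0 → 0 — eliminated
Only G7 stuck-at-1 reproduces the observed 1.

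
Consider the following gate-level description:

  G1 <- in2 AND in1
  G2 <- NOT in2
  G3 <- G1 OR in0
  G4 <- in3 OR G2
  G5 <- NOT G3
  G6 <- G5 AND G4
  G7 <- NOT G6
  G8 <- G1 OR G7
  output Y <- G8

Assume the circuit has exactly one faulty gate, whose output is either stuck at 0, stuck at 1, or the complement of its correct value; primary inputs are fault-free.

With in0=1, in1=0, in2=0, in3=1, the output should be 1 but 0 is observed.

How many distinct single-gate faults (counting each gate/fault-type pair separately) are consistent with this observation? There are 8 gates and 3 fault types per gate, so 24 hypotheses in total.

Fault-free: G1=0, G2=1, G3=1, G4=1, G5=0, G6=0, G7=1, G8=1 → 1. Observed 0.
  G1: none of the 3 fault types match ✗
  G2: none of the 3 fault types match ✗
  G3: stuck-at-0, inverted output ✓; others ✗
  G4: none of the 3 fault types match ✗
  G5: stuck-at-1, inverted output ✓; others ✗
  G6: stuck-at-1, inverted output ✓; others ✗
  G7: stuck-at-0, inverted output ✓; others ✗
  G8: stuck-at-0, inverted output ✓; others ✗
Consistent faults: {G3 stuck-at-0, G3 inverted output, G5 stuck-at-1, G5 inverted output, G6 stuck-at-1, G6 inverted output, G7 stuck-at-0, G7 inverted output, G8 stuck-at-0, G8 inverted output} — 10 in all.

10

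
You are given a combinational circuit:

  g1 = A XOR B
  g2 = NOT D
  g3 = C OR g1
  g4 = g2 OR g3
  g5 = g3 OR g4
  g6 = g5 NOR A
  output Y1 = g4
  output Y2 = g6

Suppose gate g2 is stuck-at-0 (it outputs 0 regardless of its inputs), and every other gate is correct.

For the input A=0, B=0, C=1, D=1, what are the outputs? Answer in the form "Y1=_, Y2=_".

Propagate with g2 forced: g1=0, g2=0 [stuck-at-0], g3=1, g4=1, g5=1, g6=0.
So the outputs are Y1=1, Y2=0. (Same as the fault-free value — the fault is masked on this input.)

Y1=1, Y2=0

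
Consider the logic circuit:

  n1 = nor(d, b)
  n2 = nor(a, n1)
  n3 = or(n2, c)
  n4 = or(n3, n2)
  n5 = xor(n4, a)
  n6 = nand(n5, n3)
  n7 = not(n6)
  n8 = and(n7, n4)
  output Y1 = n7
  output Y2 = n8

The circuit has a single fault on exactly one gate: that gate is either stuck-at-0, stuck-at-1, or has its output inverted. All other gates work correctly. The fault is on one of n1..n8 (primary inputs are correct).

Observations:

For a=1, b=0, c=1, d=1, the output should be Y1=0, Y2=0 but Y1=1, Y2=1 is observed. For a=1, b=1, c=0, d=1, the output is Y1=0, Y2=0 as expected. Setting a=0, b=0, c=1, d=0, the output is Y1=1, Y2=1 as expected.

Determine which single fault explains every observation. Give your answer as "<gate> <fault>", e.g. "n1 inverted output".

Fault-free values for test 1 (a=1, b=0, c=1, d=1): n1=0, n2=0, n3=1, n4=1, n5=0, n6=1, n7=0, n8=0, giving Y1=0, Y2=0. Observed Y1=1, Y2=1.
Test 1: faults giving observed Y1=1, Y2=1 are {n5 stuck-at-1, n5 inverted output, n6 stuck-at-0, n6 inverted output, n7 stuck-at-1, n7 inverted output}.
Test 2 (a=1, b=1, c=0, d=1): fault-free n1=0, n2=0, n3=0, n4=0, n5=1, n6=1, n7=0, n8=0 → Y1=0, Y2=0; observed Y1=0, Y2=0. Eliminates n6 stuck-at-0, n6 inverted output, n7 stuck-at-1, n7 inverted output.
Test 3 (a=0, b=0, c=1, d=0): fault-free n1=1, n2=0, n3=1, n4=1, n5=1, n6=0, n7=1, n8=1 → Y1=1, Y2=1; observed Y1=1, Y2=1. Eliminates n5 inverted output.
Only n5 stuck-at-1 is consistent with every test.

n5 stuck-at-1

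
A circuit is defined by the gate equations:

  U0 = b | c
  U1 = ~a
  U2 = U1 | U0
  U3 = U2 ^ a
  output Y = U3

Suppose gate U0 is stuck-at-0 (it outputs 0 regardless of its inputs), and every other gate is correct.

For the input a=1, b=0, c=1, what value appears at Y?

Propagate with U0 forced: U0=0 [stuck-at-0], U1=0, U2=0, U3=1.
So Y = 1. (Without the fault it would be 0.)

1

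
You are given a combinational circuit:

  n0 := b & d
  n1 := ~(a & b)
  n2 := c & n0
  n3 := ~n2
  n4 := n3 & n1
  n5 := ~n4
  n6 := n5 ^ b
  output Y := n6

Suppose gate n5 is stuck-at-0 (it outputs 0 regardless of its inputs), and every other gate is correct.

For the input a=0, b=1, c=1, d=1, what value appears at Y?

Propagate with n5 forced: n0=1, n1=1, n2=1, n3=0, n4=0, n5=0 [stuck-at-0], n6=1.
So Y = 1. (Without the fault it would be 0.)

1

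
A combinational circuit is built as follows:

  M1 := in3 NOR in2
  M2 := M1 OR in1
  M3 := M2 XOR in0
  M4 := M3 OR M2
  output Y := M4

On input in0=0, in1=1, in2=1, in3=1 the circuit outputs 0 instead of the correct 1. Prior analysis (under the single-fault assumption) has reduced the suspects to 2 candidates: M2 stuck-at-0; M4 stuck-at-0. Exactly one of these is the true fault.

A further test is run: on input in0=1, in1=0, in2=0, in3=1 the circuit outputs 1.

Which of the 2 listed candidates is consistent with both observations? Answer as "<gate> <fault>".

M2 stuck-at-0

Evaluate each candidate on input in0=1, in1=0, in2=0, in3=1:
  M2 stuck-at-0: M1=0, M2=0 [stuck-at-0], M3=1, M4=1 → 1 — matches
  M4 stuck-at-0: M1=0, M2=0, M3=1, M4=0 [stuck-at-0] → 0 — eliminated
Only M2 stuck-at-0 reproduces the observed 1.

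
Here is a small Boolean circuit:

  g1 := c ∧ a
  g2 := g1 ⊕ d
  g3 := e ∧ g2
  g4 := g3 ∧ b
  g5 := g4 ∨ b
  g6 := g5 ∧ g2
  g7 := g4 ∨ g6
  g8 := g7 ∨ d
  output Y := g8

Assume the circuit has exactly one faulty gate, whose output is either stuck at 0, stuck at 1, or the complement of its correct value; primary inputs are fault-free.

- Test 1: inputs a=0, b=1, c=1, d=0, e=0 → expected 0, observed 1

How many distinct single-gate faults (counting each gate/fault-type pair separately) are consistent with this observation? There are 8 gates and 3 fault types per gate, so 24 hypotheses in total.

14

Fault-free: g1=0, g2=0, g3=0, g4=0, g5=1, g6=0, g7=0, g8=0 → 0. Observed 1.
  g1: stuck-at-1, inverted output ✓; others ✗
  g2: stuck-at-1, inverted output ✓; others ✗
  g3: stuck-at-1, inverted output ✓; others ✗
  g4: stuck-at-1, inverted output ✓; others ✗
  g5: none of the 3 fault types match ✗
  g6: stuck-at-1, inverted output ✓; others ✗
  g7: stuck-at-1, inverted output ✓; others ✗
  g8: stuck-at-1, inverted output ✓; others ✗
Consistent faults: {g1 stuck-at-1, g1 inverted output, g2 stuck-at-1, g2 inverted output, g3 stuck-at-1, g3 inverted output, g4 stuck-at-1, g4 inverted output, g6 stuck-at-1, g6 inverted output, g7 stuck-at-1, g7 inverted output, g8 stuck-at-1, g8 inverted output} — 14 in all.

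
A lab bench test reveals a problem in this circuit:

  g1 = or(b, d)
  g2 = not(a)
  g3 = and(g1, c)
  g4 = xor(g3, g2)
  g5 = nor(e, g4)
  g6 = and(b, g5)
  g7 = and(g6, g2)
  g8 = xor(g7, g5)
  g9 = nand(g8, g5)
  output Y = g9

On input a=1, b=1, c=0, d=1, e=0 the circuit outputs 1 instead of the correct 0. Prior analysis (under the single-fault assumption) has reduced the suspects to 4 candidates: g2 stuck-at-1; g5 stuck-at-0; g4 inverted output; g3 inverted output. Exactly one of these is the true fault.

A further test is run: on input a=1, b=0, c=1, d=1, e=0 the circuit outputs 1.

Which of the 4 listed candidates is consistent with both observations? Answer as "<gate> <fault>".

g5 stuck-at-0

Evaluate each candidate on input a=1, b=0, c=1, d=1, e=0:
  g2 stuck-at-1: g1=1, g2=1 [stuck-at-1], g3=1, g4=0, g5=1, g6=0, g7=0, g8=1, g9=0 → 0 — eliminated
  g5 stuck-at-0: g1=1, g2=0, g3=1, g4=1, g5=0 [stuck-at-0], g6=0, g7=0, g8=0, g9=1 → 1 — matches
  g4 inverted output: g1=1, g2=0, g3=1, g4=0 [inverted output], g5=1, g6=0, g7=0, g8=1, g9=0 → 0 — eliminated
  g3 inverted output: g1=1, g2=0, g3=0 [inverted output], g4=0, g5=1, g6=0, g7=0, g8=1, g9=0 → 0 — eliminated
Only g5 stuck-at-0 reproduces the observed 1.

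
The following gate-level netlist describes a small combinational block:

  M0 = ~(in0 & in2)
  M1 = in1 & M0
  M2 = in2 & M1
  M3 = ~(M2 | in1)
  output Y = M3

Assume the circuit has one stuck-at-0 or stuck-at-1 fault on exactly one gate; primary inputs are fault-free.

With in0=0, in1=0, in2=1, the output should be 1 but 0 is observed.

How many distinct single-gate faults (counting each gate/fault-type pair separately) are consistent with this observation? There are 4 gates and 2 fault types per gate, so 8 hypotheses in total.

Fault-free: M0=1, M1=0, M2=0, M3=1 → 1. Observed 0.
  M0 stuck-at-0: output 1 ✗
  M0 stuck-at-1: output 1 ✗
  M1 stuck-at-0: output 1 ✗
  M1 stuck-at-1: output 0 ✓
  M2 stuck-at-0: output 1 ✗
  M2 stuck-at-1: output 0 ✓
  M3 stuck-at-0: output 0 ✓
  M3 stuck-at-1: output 1 ✗
Consistent faults: {M1 stuck-at-1, M2 stuck-at-1, M3 stuck-at-0} — 3 in all.

3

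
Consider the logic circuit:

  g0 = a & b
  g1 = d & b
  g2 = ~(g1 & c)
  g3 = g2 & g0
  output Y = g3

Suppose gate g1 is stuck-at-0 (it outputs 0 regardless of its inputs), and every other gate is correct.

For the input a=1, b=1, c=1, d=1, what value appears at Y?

1

Propagate with g1 forced: g0=1, g1=0 [stuck-at-0], g2=1, g3=1.
So Y = 1. (Without the fault it would be 0.)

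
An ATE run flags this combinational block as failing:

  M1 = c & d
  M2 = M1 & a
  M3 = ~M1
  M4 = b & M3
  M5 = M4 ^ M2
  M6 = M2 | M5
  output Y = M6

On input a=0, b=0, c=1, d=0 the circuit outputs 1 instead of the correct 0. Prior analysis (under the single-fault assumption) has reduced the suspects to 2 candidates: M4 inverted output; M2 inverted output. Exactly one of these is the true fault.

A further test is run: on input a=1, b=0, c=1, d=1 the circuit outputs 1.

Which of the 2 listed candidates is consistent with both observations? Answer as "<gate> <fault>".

Evaluate each candidate on input a=1, b=0, c=1, d=1:
  M4 inverted output: M1=1, M2=1, M3=0, M4=1 [inverted output], M5=0, M6=1 → 1 — matches
  M2 inverted output: M1=1, M2=0 [inverted output], M3=0, M4=0, M5=0, M6=0 → 0 — eliminated
Only M4 inverted output reproduces the observed 1.

M4 inverted output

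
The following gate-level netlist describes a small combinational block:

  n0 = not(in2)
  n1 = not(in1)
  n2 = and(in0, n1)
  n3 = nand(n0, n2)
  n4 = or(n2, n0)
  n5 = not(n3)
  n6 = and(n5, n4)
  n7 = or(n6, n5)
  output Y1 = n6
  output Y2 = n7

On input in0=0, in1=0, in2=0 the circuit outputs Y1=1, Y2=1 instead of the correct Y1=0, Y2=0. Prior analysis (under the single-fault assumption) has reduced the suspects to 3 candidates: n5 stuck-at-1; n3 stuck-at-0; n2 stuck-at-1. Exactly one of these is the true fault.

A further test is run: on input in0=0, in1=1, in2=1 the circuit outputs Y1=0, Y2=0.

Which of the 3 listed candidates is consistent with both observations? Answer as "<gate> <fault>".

Evaluate each candidate on input in0=0, in1=1, in2=1:
  n5 stuck-at-1: n0=0, n1=0, n2=0, n3=1, n4=0, n5=1 [stuck-at-1], n6=0, n7=1 → Y1=0, Y2=1 — eliminated
  n3 stuck-at-0: n0=0, n1=0, n2=0, n3=0 [stuck-at-0], n4=0, n5=1, n6=0, n7=1 → Y1=0, Y2=1 — eliminated
  n2 stuck-at-1: n0=0, n1=0, n2=1 [stuck-at-1], n3=1, n4=1, n5=0, n6=0, n7=0 → Y1=0, Y2=0 — matches
Only n2 stuck-at-1 reproduces the observed Y1=0, Y2=0.

n2 stuck-at-1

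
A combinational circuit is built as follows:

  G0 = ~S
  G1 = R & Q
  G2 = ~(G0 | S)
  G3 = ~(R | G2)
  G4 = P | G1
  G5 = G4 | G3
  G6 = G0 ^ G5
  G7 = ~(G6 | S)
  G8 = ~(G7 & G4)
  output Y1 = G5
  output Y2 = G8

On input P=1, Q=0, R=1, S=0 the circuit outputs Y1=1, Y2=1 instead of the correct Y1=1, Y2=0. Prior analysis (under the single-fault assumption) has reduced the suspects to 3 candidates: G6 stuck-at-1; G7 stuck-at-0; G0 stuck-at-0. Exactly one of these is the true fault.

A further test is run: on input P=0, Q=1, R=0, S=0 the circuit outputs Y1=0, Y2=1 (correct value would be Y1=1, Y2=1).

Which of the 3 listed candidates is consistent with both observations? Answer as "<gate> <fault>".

G0 stuck-at-0

Evaluate each candidate on input P=0, Q=1, R=0, S=0:
  G6 stuck-at-1: G0=1, G1=0, G2=0, G3=1, G4=0, G5=1, G6=1 [stuck-at-1], G7=0, G8=1 → Y1=1, Y2=1 — eliminated
  G7 stuck-at-0: G0=1, G1=0, G2=0, G3=1, G4=0, G5=1, G6=0, G7=0 [stuck-at-0], G8=1 → Y1=1, Y2=1 — eliminated
  G0 stuck-at-0: G0=0 [stuck-at-0], G1=0, G2=1, G3=0, G4=0, G5=0, G6=0, G7=1, G8=1 → Y1=0, Y2=1 — matches
Only G0 stuck-at-0 reproduces the observed Y1=0, Y2=1.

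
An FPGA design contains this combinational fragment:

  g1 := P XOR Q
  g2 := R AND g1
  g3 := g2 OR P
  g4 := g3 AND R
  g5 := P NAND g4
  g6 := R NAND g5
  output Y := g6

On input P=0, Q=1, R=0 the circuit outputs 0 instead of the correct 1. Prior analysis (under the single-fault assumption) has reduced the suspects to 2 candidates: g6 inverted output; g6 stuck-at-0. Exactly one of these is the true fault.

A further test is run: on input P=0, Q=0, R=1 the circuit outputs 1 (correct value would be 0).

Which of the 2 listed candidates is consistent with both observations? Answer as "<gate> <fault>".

Evaluate each candidate on input P=0, Q=0, R=1:
  g6 inverted output: g1=0, g2=0, g3=0, g4=0, g5=1, g6=1 [inverted output] → 1 — matches
  g6 stuck-at-0: g1=0, g2=0, g3=0, g4=0, g5=1, g6=0 [stuck-at-0] → 0 — eliminated
Only g6 inverted output reproduces the observed 1.

g6 inverted output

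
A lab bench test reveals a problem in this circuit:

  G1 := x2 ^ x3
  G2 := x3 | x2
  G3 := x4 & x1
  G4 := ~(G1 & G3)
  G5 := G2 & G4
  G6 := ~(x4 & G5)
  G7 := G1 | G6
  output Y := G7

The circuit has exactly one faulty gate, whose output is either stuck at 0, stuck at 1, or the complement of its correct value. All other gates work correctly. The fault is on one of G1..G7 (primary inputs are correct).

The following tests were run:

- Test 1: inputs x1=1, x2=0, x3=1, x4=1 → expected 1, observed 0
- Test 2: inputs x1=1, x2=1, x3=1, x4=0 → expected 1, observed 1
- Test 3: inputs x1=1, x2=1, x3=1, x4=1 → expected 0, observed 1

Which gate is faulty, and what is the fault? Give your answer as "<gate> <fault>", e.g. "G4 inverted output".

G1 inverted output

Fault-free values for test 1 (x1=1, x2=0, x3=1, x4=1): G1=1, G2=1, G3=1, G4=0, G5=0, G6=1, G7=1, giving Y=1. Observed 0.
Test 1: faults giving observed 0 are {G1 stuck-at-0, G1 inverted output, G7 stuck-at-0, G7 inverted output}.
Test 2 (x1=1, x2=1, x3=1, x4=0): fault-free G1=0, G2=1, G3=0, G4=1, G5=1, G6=1, G7=1 → 1; observed 1. Eliminates G7 stuck-at-0, G7 inverted output.
Test 3 (x1=1, x2=1, x3=1, x4=1): fault-free G1=0, G2=1, G3=1, G4=1, G5=1, G6=0, G7=0 → 0; observed 1. Eliminates G1 stuck-at-0.
Only G1 inverted output is consistent with every test.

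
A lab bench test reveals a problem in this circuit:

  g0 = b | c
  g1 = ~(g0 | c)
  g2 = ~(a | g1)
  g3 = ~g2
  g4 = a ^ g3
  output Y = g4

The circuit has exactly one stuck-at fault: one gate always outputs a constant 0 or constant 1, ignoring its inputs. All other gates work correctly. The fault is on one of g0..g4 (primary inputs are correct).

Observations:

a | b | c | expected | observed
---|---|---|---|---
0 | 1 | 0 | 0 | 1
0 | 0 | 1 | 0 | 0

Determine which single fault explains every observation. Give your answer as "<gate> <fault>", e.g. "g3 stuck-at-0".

Fault-free values for test 1 (a=0, b=1, c=0): g0=1, g1=0, g2=1, g3=0, g4=0, giving Y=0. Observed 1.
Test 1: faults giving observed 1 are {g0 stuck-at-0, g1 stuck-at-1, g2 stuck-at-0, g3 stuck-at-1, g4 stuck-at-1}.
Test 2 (a=0, b=0, c=1): fault-free g0=1, g1=0, g2=1, g3=0, g4=0 → 0; observed 0. Eliminates g1 stuck-at-1, g2 stuck-at-0, g3 stuck-at-1, g4 stuck-at-1.
Only g0 stuck-at-0 is consistent with every test.

g0 stuck-at-0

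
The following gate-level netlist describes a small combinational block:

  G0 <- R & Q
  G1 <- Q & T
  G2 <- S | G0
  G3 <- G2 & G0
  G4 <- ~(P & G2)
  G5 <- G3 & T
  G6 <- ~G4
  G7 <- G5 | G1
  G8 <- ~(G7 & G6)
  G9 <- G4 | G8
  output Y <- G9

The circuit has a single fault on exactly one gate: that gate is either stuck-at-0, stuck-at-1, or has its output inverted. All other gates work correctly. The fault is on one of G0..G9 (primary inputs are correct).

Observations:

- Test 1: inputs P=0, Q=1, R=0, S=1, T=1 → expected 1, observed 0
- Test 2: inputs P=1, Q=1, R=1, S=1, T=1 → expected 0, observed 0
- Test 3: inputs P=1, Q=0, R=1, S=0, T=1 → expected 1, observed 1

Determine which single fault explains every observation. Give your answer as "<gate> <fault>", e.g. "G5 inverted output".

Fault-free values for test 1 (P=0, Q=1, R=0, S=1, T=1): G0=0, G1=1, G2=1, G3=0, G4=1, G5=0, G6=0, G7=1, G8=1, G9=1, giving Y=1. Observed 0.
Test 1: faults giving observed 0 are {G4 stuck-at-0, G4 inverted output, G9 stuck-at-0, G9 inverted output}.
Test 2 (P=1, Q=1, R=1, S=1, T=1): fault-free G0=1, G1=1, G2=1, G3=1, G4=0, G5=1, G6=1, G7=1, G8=0, G9=0 → 0; observed 0. Eliminates G4 inverted output, G9 inverted output.
Test 3 (P=1, Q=0, R=1, S=0, T=1): fault-free G0=0, G1=0, G2=0, G3=0, G4=1, G5=0, G6=0, G7=0, G8=1, G9=1 → 1; observed 1. Eliminates G9 stuck-at-0.
Only G4 stuck-at-0 is consistent with every test.

G4 stuck-at-0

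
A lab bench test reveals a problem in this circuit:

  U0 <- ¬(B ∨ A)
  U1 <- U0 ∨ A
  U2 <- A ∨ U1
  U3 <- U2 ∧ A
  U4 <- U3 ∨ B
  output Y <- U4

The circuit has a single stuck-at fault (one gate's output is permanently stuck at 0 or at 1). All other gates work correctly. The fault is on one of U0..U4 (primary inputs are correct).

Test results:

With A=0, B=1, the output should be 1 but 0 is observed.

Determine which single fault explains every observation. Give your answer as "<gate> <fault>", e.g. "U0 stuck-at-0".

Fault-free values for test 1 (A=0, B=1): U0=0, U1=0, U2=0, U3=0, U4=1, giving Y=1. Observed 0.
Test 1: faults giving observed 0 are {U4 stuck-at-0}.
Only U4 stuck-at-0 is consistent with every test.

U4 stuck-at-0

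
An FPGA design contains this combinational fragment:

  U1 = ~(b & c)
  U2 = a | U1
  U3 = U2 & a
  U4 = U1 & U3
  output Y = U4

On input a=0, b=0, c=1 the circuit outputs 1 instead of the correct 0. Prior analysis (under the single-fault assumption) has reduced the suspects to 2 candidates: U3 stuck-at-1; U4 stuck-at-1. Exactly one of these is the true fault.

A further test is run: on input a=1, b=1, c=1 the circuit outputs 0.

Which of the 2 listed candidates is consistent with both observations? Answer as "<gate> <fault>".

U3 stuck-at-1

Evaluate each candidate on input a=1, b=1, c=1:
  U3 stuck-at-1: U1=0, U2=1, U3=1 [stuck-at-1], U4=0 → 0 — matches
  U4 stuck-at-1: U1=0, U2=1, U3=1, U4=1 [stuck-at-1] → 1 — eliminated
Only U3 stuck-at-1 reproduces the observed 0.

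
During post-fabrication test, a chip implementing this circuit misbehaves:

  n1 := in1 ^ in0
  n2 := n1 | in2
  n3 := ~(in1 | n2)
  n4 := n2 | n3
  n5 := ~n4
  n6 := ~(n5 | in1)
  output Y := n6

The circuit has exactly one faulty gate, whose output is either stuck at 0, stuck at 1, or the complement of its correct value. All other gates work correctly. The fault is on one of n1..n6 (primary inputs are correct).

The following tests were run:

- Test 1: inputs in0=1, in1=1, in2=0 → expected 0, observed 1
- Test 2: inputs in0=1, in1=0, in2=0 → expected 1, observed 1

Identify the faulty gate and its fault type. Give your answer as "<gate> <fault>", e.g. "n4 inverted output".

Fault-free values for test 1 (in0=1, in1=1, in2=0): n1=0, n2=0, n3=0, n4=0, n5=1, n6=0, giving Y=0. Observed 1.
Test 1: faults giving observed 1 are {n6 stuck-at-1, n6 inverted output}.
Test 2 (in0=1, in1=0, in2=0): fault-free n1=1, n2=1, n3=0, n4=1, n5=0, n6=1 → 1; observed 1. Eliminates n6 inverted output.
Only n6 stuck-at-1 is consistent with every test.

n6 stuck-at-1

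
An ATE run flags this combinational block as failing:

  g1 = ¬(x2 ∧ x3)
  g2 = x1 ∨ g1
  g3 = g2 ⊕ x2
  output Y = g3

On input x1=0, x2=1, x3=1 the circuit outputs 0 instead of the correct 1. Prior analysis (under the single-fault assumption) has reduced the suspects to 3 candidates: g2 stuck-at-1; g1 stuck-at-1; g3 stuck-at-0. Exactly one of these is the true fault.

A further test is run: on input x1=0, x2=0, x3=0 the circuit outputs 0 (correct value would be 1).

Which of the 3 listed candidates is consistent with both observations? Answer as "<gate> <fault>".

g3 stuck-at-0

Evaluate each candidate on input x1=0, x2=0, x3=0:
  g2 stuck-at-1: g1=1, g2=1 [stuck-at-1], g3=1 → 1 — eliminated
  g1 stuck-at-1: g1=1 [stuck-at-1], g2=1, g3=1 → 1 — eliminated
  g3 stuck-at-0: g1=1, g2=1, g3=0 [stuck-at-0] → 0 — matches
Only g3 stuck-at-0 reproduces the observed 0.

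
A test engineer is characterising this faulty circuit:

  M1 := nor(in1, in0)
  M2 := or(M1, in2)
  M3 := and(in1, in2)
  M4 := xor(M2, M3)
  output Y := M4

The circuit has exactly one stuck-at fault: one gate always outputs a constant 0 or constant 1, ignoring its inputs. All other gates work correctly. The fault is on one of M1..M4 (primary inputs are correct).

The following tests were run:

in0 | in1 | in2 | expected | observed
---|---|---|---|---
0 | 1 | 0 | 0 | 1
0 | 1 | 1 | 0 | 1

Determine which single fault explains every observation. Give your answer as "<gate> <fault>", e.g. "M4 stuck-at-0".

M4 stuck-at-1

Fault-free values for test 1 (in0=0, in1=1, in2=0): M1=0, M2=0, M3=0, M4=0, giving Y=0. Observed 1.
Test 1: faults giving observed 1 are {M1 stuck-at-1, M2 stuck-at-1, M3 stuck-at-1, M4 stuck-at-1}.
Test 2 (in0=0, in1=1, in2=1): fault-free M1=0, M2=1, M3=1, M4=0 → 0; observed 1. Eliminates M1 stuck-at-1, M2 stuck-at-1, M3 stuck-at-1.
Only M4 stuck-at-1 is consistent with every test.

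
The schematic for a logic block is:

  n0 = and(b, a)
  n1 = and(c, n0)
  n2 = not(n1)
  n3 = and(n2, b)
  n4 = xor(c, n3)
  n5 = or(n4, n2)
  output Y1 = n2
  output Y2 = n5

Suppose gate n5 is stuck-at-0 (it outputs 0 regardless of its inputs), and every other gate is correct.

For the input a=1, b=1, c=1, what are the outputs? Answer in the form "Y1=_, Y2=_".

Propagate with n5 forced: n0=1, n1=1, n2=0, n3=0, n4=1, n5=0 [stuck-at-0].
So the outputs are Y1=0, Y2=0. (Without the fault they would be Y1=0, Y2=1.)

Y1=0, Y2=0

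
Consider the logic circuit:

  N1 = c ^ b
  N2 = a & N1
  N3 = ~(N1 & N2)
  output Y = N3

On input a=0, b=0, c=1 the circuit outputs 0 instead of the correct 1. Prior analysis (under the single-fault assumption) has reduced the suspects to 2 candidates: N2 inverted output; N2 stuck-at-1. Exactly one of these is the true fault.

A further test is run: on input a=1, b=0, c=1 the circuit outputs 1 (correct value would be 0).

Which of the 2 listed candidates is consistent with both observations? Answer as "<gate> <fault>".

N2 inverted output

Evaluate each candidate on input a=1, b=0, c=1:
  N2 inverted output: N1=1, N2=0 [inverted output], N3=1 → 1 — matches
  N2 stuck-at-1: N1=1, N2=1 [stuck-at-1], N3=0 → 0 — eliminated
Only N2 inverted output reproduces the observed 1.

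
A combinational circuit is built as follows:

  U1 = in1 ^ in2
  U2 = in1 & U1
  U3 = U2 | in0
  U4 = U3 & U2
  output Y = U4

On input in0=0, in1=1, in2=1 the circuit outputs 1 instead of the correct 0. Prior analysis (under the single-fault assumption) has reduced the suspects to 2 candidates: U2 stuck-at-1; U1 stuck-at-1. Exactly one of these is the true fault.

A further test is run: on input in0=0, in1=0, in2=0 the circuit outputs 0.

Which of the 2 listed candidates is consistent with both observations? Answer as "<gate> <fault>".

U1 stuck-at-1

Evaluate each candidate on input in0=0, in1=0, in2=0:
  U2 stuck-at-1: U1=0, U2=1 [stuck-at-1], U3=1, U4=1 → 1 — eliminated
  U1 stuck-at-1: U1=1 [stuck-at-1], U2=0, U3=0, U4=0 → 0 — matches
Only U1 stuck-at-1 reproduces the observed 0.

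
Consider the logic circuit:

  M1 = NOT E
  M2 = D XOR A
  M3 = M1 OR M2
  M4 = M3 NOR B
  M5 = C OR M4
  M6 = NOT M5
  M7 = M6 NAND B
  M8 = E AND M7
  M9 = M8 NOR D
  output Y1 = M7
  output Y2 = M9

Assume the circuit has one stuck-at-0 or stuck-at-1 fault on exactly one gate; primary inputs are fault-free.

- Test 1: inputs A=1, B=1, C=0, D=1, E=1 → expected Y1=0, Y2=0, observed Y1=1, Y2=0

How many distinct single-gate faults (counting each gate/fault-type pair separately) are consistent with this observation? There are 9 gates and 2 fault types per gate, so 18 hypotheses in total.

4

Fault-free: M1=0, M2=0, M3=0, M4=0, M5=0, M6=1, M7=0, M8=0, M9=0 → Y1=0, Y2=0. Observed Y1=1, Y2=0.
  M1: none of the 2 fault types match ✗
  M2: none of the 2 fault types match ✗
  M3: none of the 2 fault types match ✗
  M4: stuck-at-1 ✓; others ✗
  M5: stuck-at-1 ✓; others ✗
  M6: stuck-at-0 ✓; others ✗
  M7: stuck-at-1 ✓; others ✗
  M8: none of the 2 fault types match ✗
  M9: none of the 2 fault types match ✗
Consistent faults: {M4 stuck-at-1, M5 stuck-at-1, M6 stuck-at-0, M7 stuck-at-1} — 4 in all.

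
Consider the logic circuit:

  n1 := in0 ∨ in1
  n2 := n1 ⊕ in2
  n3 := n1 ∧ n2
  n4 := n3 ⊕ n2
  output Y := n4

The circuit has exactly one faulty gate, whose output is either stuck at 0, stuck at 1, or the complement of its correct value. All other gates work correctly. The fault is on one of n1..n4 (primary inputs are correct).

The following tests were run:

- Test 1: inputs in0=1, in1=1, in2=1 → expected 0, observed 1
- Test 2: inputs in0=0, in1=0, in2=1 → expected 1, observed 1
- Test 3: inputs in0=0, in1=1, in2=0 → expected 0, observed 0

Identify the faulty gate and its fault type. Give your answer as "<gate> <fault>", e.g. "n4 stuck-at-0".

n1 stuck-at-0

Fault-free values for test 1 (in0=1, in1=1, in2=1): n1=1, n2=0, n3=0, n4=0, giving Y=0. Observed 1.
Test 1: faults giving observed 1 are {n1 stuck-at-0, n1 inverted output, n3 stuck-at-1, n3 inverted output, n4 stuck-at-1, n4 inverted output}.
Test 2 (in0=0, in1=0, in2=1): fault-free n1=0, n2=1, n3=0, n4=1 → 1; observed 1. Eliminates n1 inverted output, n3 stuck-at-1, n3 inverted output, n4 inverted output.
Test 3 (in0=0, in1=1, in2=0): fault-free n1=1, n2=1, n3=1, n4=0 → 0; observed 0. Eliminates n4 stuck-at-1.
Only n1 stuck-at-0 is consistent with every test.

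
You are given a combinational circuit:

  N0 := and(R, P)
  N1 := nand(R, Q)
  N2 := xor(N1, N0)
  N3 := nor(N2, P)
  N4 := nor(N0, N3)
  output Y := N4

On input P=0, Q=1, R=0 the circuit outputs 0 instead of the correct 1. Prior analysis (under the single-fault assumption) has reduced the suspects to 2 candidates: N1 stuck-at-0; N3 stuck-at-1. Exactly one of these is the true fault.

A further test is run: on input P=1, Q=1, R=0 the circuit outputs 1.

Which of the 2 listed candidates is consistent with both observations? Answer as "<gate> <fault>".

Evaluate each candidate on input P=1, Q=1, R=0:
  N1 stuck-at-0: N0=0, N1=0 [stuck-at-0], N2=0, N3=0, N4=1 → 1 — matches
  N3 stuck-at-1: N0=0, N1=1, N2=1, N3=1 [stuck-at-1], N4=0 → 0 — eliminated
Only N1 stuck-at-0 reproduces the observed 1.

N1 stuck-at-0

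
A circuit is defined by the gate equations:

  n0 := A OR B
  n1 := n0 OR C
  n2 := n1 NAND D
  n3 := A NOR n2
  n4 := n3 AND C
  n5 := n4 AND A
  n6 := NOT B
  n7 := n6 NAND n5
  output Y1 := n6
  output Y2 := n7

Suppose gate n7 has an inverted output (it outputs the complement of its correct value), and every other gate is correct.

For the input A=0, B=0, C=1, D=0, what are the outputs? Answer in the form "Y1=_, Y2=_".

Propagate with n7 forced: n0=0, n1=1, n2=1, n3=0, n4=0, n5=0, n6=1, n7=0 [inverted output].
So the outputs are Y1=1, Y2=0. (Without the fault they would be Y1=1, Y2=1.)

Y1=1, Y2=0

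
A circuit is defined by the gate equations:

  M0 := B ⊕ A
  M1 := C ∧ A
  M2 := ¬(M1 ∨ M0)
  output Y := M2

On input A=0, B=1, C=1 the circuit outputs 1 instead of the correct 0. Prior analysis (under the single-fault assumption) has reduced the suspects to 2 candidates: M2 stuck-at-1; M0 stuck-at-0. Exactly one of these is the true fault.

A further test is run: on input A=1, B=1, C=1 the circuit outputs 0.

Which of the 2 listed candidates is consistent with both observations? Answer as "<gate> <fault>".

M0 stuck-at-0

Evaluate each candidate on input A=1, B=1, C=1:
  M2 stuck-at-1: M0=0, M1=1, M2=1 [stuck-at-1] → 1 — eliminated
  M0 stuck-at-0: M0=0 [stuck-at-0], M1=1, M2=0 → 0 — matches
Only M0 stuck-at-0 reproduces the observed 0.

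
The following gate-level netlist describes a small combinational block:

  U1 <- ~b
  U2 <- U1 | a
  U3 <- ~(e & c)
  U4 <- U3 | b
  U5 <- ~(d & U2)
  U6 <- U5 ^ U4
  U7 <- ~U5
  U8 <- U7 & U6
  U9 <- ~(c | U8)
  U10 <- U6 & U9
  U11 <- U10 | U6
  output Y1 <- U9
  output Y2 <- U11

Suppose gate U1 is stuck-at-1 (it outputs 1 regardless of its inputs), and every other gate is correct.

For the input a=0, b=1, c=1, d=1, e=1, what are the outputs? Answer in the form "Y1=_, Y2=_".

Y1=0, Y2=1

Propagate with U1 forced: U1=1 [stuck-at-1], U2=1, U3=0, U4=1, U5=0, U6=1, U7=1, U8=1, U9=0, U10=0, U11=1.
So the outputs are Y1=0, Y2=1. (Without the fault they would be Y1=0, Y2=0.)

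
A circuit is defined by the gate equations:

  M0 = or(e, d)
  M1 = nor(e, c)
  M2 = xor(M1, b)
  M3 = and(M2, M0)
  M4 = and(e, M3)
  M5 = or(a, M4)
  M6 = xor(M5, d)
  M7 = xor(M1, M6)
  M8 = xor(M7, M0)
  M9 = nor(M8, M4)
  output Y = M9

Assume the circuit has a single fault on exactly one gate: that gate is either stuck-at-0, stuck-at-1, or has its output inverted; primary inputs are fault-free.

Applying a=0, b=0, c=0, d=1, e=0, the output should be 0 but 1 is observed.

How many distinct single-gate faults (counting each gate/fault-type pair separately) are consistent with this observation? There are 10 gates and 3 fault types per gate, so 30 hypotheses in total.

Fault-free: M0=1, M1=1, M2=1, M3=1, M4=0, M5=0, M6=1, M7=0, M8=1, M9=0 → 0. Observed 1.
  M0: stuck-at-0, inverted output ✓; others ✗
  M1: stuck-at-0, inverted output ✓; others ✗
  M2: none of the 3 fault types match ✗
  M3: none of the 3 fault types match ✗
  M4: none of the 3 fault types match ✗
  M5: stuck-at-1, inverted output ✓; others ✗
  M6: stuck-at-0, inverted output ✓; others ✗
  M7: stuck-at-1, inverted output ✓; others ✗
  M8: stuck-at-0, inverted output ✓; others ✗
  M9: stuck-at-1, inverted output ✓; others ✗
Consistent faults: {M0 stuck-at-0, M0 inverted output, M1 stuck-at-0, M1 inverted output, M5 stuck-at-1, M5 inverted output, M6 stuck-at-0, M6 inverted output, M7 stuck-at-1, M7 inverted output, M8 stuck-at-0, M8 inverted output, M9 stuck-at-1, M9 inverted output} — 14 in all.

14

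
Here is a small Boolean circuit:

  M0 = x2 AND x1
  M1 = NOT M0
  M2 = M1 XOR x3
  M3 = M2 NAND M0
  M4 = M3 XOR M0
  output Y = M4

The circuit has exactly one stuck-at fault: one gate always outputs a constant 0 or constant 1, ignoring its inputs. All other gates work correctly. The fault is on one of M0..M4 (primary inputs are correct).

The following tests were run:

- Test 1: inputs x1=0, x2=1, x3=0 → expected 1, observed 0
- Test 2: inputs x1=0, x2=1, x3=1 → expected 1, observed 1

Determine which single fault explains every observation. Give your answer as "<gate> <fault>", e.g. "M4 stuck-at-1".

M0 stuck-at-1

Fault-free values for test 1 (x1=0, x2=1, x3=0): M0=0, M1=1, M2=1, M3=1, M4=1, giving Y=1. Observed 0.
Test 1: faults giving observed 0 are {M0 stuck-at-1, M3 stuck-at-0, M4 stuck-at-0}.
Test 2 (x1=0, x2=1, x3=1): fault-free M0=0, M1=1, M2=0, M3=1, M4=1 → 1; observed 1. Eliminates M3 stuck-at-0, M4 stuck-at-0.
Only M0 stuck-at-1 is consistent with every test.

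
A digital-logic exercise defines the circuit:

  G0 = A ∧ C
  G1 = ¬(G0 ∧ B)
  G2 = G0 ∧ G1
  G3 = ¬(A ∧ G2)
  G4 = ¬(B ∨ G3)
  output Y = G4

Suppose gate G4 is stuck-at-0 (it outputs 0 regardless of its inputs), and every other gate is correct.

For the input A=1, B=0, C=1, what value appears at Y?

Propagate with G4 forced: G0=1, G1=1, G2=1, G3=0, G4=0 [stuck-at-0].
So Y = 0. (Without the fault it would be 1.)

0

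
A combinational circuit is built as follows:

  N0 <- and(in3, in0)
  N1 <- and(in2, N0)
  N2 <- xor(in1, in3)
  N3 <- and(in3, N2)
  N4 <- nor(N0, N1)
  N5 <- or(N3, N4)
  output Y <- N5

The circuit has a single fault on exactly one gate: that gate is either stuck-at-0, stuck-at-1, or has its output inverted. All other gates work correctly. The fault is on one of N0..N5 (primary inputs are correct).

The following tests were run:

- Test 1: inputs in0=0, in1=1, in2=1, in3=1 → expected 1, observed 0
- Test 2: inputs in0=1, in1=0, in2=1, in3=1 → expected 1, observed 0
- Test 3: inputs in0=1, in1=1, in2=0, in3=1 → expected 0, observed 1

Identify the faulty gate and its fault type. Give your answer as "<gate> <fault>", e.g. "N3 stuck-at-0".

Fault-free values for test 1 (in0=0, in1=1, in2=1, in3=1): N0=0, N1=0, N2=0, N3=0, N4=1, N5=1, giving Y=1. Observed 0.
Test 1: faults giving observed 0 are {N0 stuck-at-1, N0 inverted output, N1 stuck-at-1, N1 inverted output, N4 stuck-at-0, N4 inverted output, N5 stuck-at-0, N5 inverted output}.
Test 2 (in0=1, in1=0, in2=1, in3=1): fault-free N0=1, N1=1, N2=1, N3=1, N4=0, N5=1 → 1; observed 0. Eliminates N0 stuck-at-1, N0 inverted output, N1 stuck-at-1, N1 inverted output, N4 stuck-at-0, N4 inverted output.
Test 3 (in0=1, in1=1, in2=0, in3=1): fault-free N0=1, N1=0, N2=0, N3=0, N4=0, N5=0 → 0; observed 1. Eliminates N5 stuck-at-0.
Only N5 inverted output is consistent with every test.

N5 inverted output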